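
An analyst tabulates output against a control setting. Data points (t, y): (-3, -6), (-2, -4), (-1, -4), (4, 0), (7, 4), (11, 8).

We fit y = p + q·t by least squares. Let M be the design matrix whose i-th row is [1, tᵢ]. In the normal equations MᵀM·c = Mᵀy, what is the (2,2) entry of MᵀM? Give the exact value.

Row 2 ↔ basis t, column 2 ↔ basis t, so (MᵀM)_{2,2} = Σᵢ (t)·(t) = (-3)·(-3) + (-2)·(-2) + (-1)·(-1) + (4)·(4) + (7)·(7) + (11)·(11) = 200.

200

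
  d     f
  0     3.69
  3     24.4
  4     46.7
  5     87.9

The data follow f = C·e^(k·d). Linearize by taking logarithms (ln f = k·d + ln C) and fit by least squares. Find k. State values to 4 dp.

k = 0.6342

Linearized form: ln f = k·d + ln C. From the 4 transformed points,
Σd = 12.0000, Σ(d)² = 50.0000, Σln f = 12.8202, Σd·ln f = 47.3397.
Equations: 50.0000·k + 12.0000·ln C = 47.3397;  12.0000·k + 4·ln C = 12.8202.
Slope k = (n·Σd·ln f − Σd·Σln f)/(n·Σ(d)² − (Σd)²) = (4·47.3397 − 12.0000·12.8202)/56.0000 = 0.63423; ln C = (Σln f − k·Σd)/n = 1.30234.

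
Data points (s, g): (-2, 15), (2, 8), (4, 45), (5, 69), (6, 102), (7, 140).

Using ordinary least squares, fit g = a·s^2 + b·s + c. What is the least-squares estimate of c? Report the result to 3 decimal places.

c = -0.249

The normal equations are: 4610·a + 748·b + 134·c = 13069;  748·a + 134·b + 22·c = 2103;  134·a + 22·b + 6·c = 379.
Inverting the 3×3 Gram matrix, [a, b, c]ᵀ = [9374/3057, -4225/3057, -507/2038]ᵀ.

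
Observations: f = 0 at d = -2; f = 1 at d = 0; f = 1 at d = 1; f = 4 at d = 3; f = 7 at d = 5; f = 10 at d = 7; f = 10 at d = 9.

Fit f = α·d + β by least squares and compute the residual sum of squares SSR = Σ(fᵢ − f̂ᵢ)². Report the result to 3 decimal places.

SSR = 5.310

Forming XᵀX = [[169, 23]; [23, 7]] and Xᵀf = [208, 33]ᵀ gives XᵀX·[α, β]ᵀ = Xᵀf.
Eliminating β: 7·(row 1) − 23·(row 2) gives 654·α = 7·208 − 23·33 = 697, so α = 697/654.
Then β = (33 − 23·(697/654))/7 = 793/654.
Residuals: 601/654, -139/654, -418/327, -134/327, 50/109, 434/327, -263/327; SSR = 3473/654.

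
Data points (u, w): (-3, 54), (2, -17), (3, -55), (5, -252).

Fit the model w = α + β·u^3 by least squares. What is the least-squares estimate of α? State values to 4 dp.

α = -0.6028

With design matrix A, AᵀA = [[4, 133]; [133, 17147]] and Aᵀw = [-270, -34579]ᵀ.
det = 4·17147 − 133² = 50899.
α = ((-270)·17147 − 133·(-34579))/50899 = -30683/50899; β = (4·(-34579) − 133·(-270))/50899 = -102406/50899.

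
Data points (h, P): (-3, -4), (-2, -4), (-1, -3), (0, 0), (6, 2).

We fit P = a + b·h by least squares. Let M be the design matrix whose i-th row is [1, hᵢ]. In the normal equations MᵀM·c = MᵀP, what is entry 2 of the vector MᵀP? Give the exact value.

Entry 2 ↔ basis h, so (MᵀP)_{2} = Σᵢ (h)·Pᵢ = (-3)·(-4) + (-2)·(-4) + (-1)·(-3) + (0)·(0) + (6)·(2) = 35.

35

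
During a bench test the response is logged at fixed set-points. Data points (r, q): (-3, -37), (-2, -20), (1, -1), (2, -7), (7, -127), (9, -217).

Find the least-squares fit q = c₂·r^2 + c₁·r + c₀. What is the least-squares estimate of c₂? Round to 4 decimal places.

The normal equations are: 9076·c₂ + 1046·c₁ + 148·c₀ = -24242;  1046·c₂ + 148·c₁ + 14·c₀ = -2706;  148·c₂ + 14·c₁ + 6·c₀ = -409.
Row-reducing yields c₂ = -607525/202182, c₁ = 310045/101091, c₀ = -81111/67394.

c₂ = -3.0048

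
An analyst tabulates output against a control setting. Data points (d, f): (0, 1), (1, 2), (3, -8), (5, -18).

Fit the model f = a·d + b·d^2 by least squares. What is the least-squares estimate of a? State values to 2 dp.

a = 0.28

AᵀA·[a, b]ᵀ = Aᵀf reads: 35·a + 153·b = -112;  153·a + 707·b = -520.
Determinant 35·707 − 153² = 1336.
a = ((-112)·707 − 153·(-520))/1336 = 47/167; b = (35·(-520) − 153·(-112))/1336 = -133/167.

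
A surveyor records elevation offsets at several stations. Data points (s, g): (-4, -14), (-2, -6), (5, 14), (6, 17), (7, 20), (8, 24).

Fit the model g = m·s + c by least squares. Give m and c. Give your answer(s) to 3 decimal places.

Compute the Gram sums: Σs·s = 194, Σs = 20, Σ1 = 6.
For Aᵀg: Σs·g = 572, Σg = 55.
AᵀA·[m, c]ᵀ = Aᵀg becomes [[194, 20]; [20, 6]]·[m, c]ᵀ = [572, 55]ᵀ.
det = 194·6 − 20² = 764.
m = (572·6 − 20·55)/764 = 583/191; c = (194·55 − 20·572)/764 = -385/382.

m = 3.052, c = -1.008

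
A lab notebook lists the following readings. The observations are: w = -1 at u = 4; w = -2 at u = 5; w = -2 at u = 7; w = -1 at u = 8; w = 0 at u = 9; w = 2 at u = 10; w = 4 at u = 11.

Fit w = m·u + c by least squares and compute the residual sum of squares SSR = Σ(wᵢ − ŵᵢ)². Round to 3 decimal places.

SSR = 10.116

Compute the Gram sums: Σu·u = 456, Σu = 54, Σ1 = 7.
And Σu·w = 28, Σw = 0.
Determinant 456·7 − 54² = 276.
m = (28·7 − 54·0)/276 = 49/69; c = (456·0 − 54·28)/276 = -126/23.
Residuals: 113/69, -5/69, -103/69, -83/69, -21/23, 26/69, 5/3; SSR = 698/69.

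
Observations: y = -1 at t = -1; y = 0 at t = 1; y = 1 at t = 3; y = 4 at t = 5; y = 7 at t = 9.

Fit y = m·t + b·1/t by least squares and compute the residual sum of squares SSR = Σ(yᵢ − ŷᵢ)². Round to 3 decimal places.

Setting ∂/∂m … = 0 gives: 117·m + 5·b = 87;  5·m + (4381/2025)·b = 131/45.
det = 117·(4381/2025) − 5² = 51328/225.
m = (87·(4381/2025) − 5·(131/45))/(51328/225) = 14653/19248; b = (117·(131/45) − 5·87)/(51328/225) = -2655/6416.
Residuals: -785/1203, -418/1203, -919/802, 665/2406, 78/401; SSR = 1583/802.

SSR = 1.974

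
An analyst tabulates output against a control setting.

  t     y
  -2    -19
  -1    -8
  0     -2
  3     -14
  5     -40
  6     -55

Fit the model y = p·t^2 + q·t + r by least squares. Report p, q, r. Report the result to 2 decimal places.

p = -1.94, q = 2.86, r = -3.99

The normal equations are: 2019·p + 359·q + 75·r = -3190;  359·p + 75·q + 11·r = -526;  75·p + 11·q + 6·r = -138.
Solving the 3×3 system (Gaussian elimination) gives p = -931/480, q = 457/160, r = -479/120.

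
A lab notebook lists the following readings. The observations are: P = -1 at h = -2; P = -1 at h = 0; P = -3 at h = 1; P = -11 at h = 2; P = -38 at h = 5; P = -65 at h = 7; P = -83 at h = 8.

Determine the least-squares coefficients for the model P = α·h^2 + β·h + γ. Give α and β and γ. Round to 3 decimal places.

α = -0.987, β = -2.297, γ = -1.236

Entries of AᵀA: Σh^2·h^2 = 7155, Σh^2·h = 981, Σh^2 = 147, Σh·h = 147, Σh = 21, Σ1 = 7.
For AᵀP: Σh^2·P = -9498, Σh·P = -1332, ΣP = -202.
AᵀA·[α, β, γ]ᵀ = AᵀP becomes [[7155, 981, 147]; [981, 147, 21]; [147, 21, 7]]·[α, β, γ]ᵀ = [-9498, -1332, -202]ᵀ.
Solving the 3×3 system (Gaussian elimination) gives α = -229/232, β = -533/232, γ = -251/203.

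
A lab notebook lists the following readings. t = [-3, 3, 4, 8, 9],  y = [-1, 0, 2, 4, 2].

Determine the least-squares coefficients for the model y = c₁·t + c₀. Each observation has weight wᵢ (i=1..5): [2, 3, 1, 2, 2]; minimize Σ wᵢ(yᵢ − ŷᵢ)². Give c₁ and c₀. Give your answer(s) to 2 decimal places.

c₁ = 0.35, c₀ = -0.25

Forming AᵀWA = [[351, 41]; [41, 10]] and AᵀWy = [114, 12]ᵀ gives AᵀWA·[c₁, c₀]ᵀ = AᵀWy.
Δ = 351·10 − 41² = 1829.
c₁ = (114·10 − 41·12)/1829 = 648/1829; c₀ = (351·12 − 41·114)/1829 = -462/1829.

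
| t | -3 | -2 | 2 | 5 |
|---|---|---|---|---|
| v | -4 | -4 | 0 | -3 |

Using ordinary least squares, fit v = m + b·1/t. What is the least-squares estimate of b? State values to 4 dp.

b = 3.6598

The normal system XᵀX·[m, b]ᵀ = Xᵀv is [[4, -2/15]; [-2/15, 293/450]]·[m, b]ᵀ = [-11, 41/15]ᵀ.
Eliminating b: (293/450)·(row 1) − (-2/15)·(row 2) gives (194/75)·m = (293/450)·(-11) − (-2/15)·(41/15) = -3059/450, so m = -3059/1164.
Then b = ((41/15) − (-2/15)·(-3059/1164))/(293/450) = 355/97.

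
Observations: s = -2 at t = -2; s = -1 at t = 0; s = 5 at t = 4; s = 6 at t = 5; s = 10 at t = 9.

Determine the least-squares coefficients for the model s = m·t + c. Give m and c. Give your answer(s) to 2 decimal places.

m = 1.16, c = -0.10

Normal-equation sums: Σt·t = 126, Σt = 16, Σ1 = 5.
And Σt·s = 144, Σs = 18.
Determinant 126·5 − 16² = 374.
m = (144·5 − 16·18)/374 = 216/187; c = (126·18 − 16·144)/374 = -18/187.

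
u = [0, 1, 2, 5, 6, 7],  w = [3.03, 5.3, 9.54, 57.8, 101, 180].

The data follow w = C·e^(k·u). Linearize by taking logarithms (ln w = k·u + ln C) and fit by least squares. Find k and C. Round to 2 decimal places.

Linearized form: ln w = k·u + ln C. From the 6 transformed points,
XᵀX = [[115.0000, 21.0000]; [21.0000, 6]], rhs = [90.5051, 18.8968]ᵀ  (here Σu = 21.0000, Σ(u)² = 115.0000, Σln w = 18.8968, Σu·ln w = 90.5051).
Slope k = (n·Σu·ln w − Σu·Σln w)/(n·Σ(u)² − (Σu)²) = (6·90.5051 − 21.0000·18.8968)/249.0000 = 0.58714; ln C = (Σln w − k·Σu)/n = 1.09449, so C = exp(1.09449) = 2.98767.

k = 0.59, C = 2.99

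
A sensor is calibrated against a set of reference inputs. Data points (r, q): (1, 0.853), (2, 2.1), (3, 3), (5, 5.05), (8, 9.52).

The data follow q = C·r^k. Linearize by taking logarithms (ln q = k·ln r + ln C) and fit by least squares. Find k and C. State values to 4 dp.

k = 1.1275, C = 0.8825

With ln qᵢ as the transformed response and ln rᵢ as the regressor:
XᵀX = [[8.6018, 5.4806]; [5.4806, 5]], rhs = [9.0133, 5.5543]ᵀ  (here Σln r = 5.4806, Σ(ln r)² = 8.6018, Σln q = 5.5543, Σln r·ln q = 9.0133).
Δ = 8.6018·5 − (5.4806)² = 12.9714; k = (9.0133·5 − 5.4806·5.5543)/12.9714 = 1.12750, ln C = (8.6018·5.5543 − 5.4806·9.0133)/12.9714 = -0.12502, so C = exp(-0.12502) = 0.88248.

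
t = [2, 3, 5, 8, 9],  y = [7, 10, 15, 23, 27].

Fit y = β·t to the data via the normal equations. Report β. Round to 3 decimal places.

Entries of MᵀM: Σt·t = 183.
Right-hand side: Σt·y = 546.
β = 546/183 = 2.98361.

β = 2.984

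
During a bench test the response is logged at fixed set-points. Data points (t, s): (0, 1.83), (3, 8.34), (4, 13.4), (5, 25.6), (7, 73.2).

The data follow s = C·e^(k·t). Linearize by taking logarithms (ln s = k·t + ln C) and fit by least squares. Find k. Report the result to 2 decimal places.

k = 0.53

Taking logs, ln s = k·t + ln C, so regress ln s on t.
AᵀA = [[99.0000, 19.0000]; [19.0000, 5]], rhs = [63.0095, 12.8564]ᵀ  (here Σt = 19.0000, Σ(t)² = 99.0000, Σln s = 12.8564, Σt·ln s = 63.0095).
Solving (det = 134.0000): k = 0.52818, ln C = 0.56421.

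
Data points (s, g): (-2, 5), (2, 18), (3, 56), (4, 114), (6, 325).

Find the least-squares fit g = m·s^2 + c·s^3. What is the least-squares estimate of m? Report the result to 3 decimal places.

Sums needed: Σs^2·s^2 = 1665, Σs^2·s^3 = 9043, Σs^3·s^3 = 51609.
For Xᵀg: Σs^2·g = 14120, Σs^3·g = 79112.
XᵀX·[m, c]ᵀ = Xᵀg becomes [[1665, 9043]; [9043, 51609]]·[m, c]ᵀ = [14120, 79112]ᵀ.
Δ = 1665·51609 − 9043² = 4153136.
m = (14120·51609 − 9043·79112)/4153136 = 831829/259571; c = (1665·79112 − 9043·14120)/4153136 = 252145/259571.

m = 3.205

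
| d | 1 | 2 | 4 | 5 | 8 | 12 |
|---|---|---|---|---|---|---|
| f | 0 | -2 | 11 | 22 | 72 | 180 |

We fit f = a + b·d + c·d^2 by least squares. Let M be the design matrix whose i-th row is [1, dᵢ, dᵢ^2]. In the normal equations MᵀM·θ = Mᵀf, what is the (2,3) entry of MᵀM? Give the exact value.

2438

Row 2 ↔ basis d, column 3 ↔ basis d^2, so (MᵀM)_{2,3} = Σᵢ (d)·(d^2) = (1)·(1) + (2)·(4) + (4)·(16) + (5)·(25) + (8)·(64) + (12)·(144) = 2438.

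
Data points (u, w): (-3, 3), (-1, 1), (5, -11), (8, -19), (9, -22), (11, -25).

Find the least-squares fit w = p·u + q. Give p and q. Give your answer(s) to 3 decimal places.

p = -2.096, q = -2.034

Normal-equation sums: Σu·u = 301, Σu = 29, Σ1 = 6.
Right-hand side: Σu·w = -690, Σw = -73.
Eliminating q: 6·(row 1) − 29·(row 2) gives 965·p = 6·(-690) − 29·(-73) = -2023, so p = -2023/965.
Then q = ((-73) − 29·(-2023/965))/6 = -1963/965.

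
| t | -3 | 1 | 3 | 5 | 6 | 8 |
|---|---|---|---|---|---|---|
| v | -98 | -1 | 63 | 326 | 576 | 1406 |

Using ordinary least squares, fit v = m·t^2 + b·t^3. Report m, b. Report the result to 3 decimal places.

m = -1.914, b = 2.986

Setting ∂/∂m … = 0 gives: 6180·m + 43670·b = 118554;  43670·m + 325884·b = 889384.
(Σt^2·t^2 = 6180, Σt^2·t^3 = 43670, Σt^3·t^3 = 325884, Σt^2·v = 118554, Σt^3·v = 889384.)
Δ = 6180·325884 − 43670² = 106894220.
m = (118554·325884 − 43670·889384)/106894220 = -51136886/26723555; b = (6180·889384 − 43670·118554)/106894220 = 15956997/5344711.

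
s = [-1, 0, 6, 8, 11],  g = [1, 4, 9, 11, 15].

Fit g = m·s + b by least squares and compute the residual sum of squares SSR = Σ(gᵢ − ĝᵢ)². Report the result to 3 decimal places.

SSR = 2.315

Normal-equation sums: Σs·s = 222, Σs = 24, Σ1 = 5.
For Mᵀg: Σs·g = 306, Σg = 40.
Eliminating b: 5·(row 1) − 24·(row 2) gives 534·m = 5·306 − 24·40 = 570, so m = 95/89.
Then b = (40 − 24·(95/89))/5 = 256/89.
Residuals: -72/89, 100/89, -25/89, -37/89, 34/89; SSR = 206/89.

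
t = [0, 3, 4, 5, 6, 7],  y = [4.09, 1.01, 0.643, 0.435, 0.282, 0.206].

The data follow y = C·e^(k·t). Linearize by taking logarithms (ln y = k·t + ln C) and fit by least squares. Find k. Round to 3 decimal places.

k = -0.431

Let Y = ln y. Fitting Y = k·t + ln C by least squares:
AᵀA = [[135.0000, 25.0000]; [25.0000, 6]], rhs = [-24.5529, -2.7013]ᵀ  (here Σt = 25.0000, Σ(t)² = 135.0000, Σln y = -2.7013, Σt·ln y = -24.5529).
Slope k = (n·Σt·ln y − Σt·Σln y)/(n·Σ(t)² − (Σt)²) = (6·-24.5529 − 25.0000·-2.7013)/185.0000 = -0.43128; ln C = (Σln y − k·Σt)/n = 1.34677.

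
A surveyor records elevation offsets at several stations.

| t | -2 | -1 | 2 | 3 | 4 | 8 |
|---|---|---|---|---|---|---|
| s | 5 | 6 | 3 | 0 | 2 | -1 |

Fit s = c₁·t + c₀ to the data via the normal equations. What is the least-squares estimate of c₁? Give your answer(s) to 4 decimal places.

Setting ∂/∂c₁ … = 0 gives: 98·c₁ + 14·c₀ = -10;  14·c₁ + 6·c₀ = 15.
det = 98·6 − 14² = 392.
c₁ = ((-10)·6 − 14·15)/392 = -135/196; c₀ = (98·15 − 14·(-10))/392 = 115/28.

c₁ = -0.6888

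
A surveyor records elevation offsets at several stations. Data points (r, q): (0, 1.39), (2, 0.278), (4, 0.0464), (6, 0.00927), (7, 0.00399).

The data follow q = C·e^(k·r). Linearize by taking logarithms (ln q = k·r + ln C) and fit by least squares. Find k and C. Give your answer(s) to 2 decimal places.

Linearized form: ln q = k·r + ln C. From the 5 transformed points,
Σr = 19.0000, Σ(r)² = 105.0000, Σln q = -14.2262, Σr·ln q = -81.5957.
Equations: 105.0000·k + 19.0000·ln C = -81.5957;  19.0000·k + 5·ln C = -14.2262.
Solving (det = 164.0000): k = -0.83951, ln C = 0.34491, so C = exp(0.34491) = 1.41186.

k = -0.84, C = 1.41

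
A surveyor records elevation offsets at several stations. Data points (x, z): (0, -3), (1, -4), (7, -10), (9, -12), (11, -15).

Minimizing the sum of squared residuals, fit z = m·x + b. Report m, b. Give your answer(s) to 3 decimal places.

The normal equations are: 252·m + 28·b = -347;  28·m + 5·b = -44.
(Σx·x = 252, Σx = 28, Σ1 = 5, Σx·z = -347, Σz = -44.)
Eliminating b: 5·(row 1) − 28·(row 2) gives 476·m = 5·(-347) − 28·(-44) = -503, so m = -503/476.
Then b = ((-44) − 28·(-503/476))/5 = -49/17.

m = -1.057, b = -2.882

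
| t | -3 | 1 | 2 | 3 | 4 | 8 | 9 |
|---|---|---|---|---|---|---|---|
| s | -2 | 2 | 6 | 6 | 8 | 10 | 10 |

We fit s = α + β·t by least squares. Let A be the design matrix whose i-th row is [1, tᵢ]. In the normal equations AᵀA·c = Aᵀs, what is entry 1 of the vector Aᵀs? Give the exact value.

Entry 1 ↔ basis 1, so (Aᵀs)_{1} = Σᵢ sᵢ = (1)·(-2) + (1)·(2) + (1)·(6) + (1)·(6) + (1)·(8) + (1)·(10) + (1)·(10) = 40.

40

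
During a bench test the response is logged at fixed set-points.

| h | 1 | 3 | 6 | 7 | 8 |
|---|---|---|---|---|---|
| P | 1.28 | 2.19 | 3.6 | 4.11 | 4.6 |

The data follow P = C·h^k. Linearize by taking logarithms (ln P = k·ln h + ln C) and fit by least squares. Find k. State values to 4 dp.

k = 0.6133

Let Y = ln P. Fitting Y = k·ln h + ln C by least squares:
Σln h = 6.9157, Σ(ln h)² = 12.5280, Σln P = 5.2512, Σln h·ln P = 9.0801.
Equations: 12.5280·k + 6.9157·ln C = 9.0801;  6.9157·k + 5·ln C = 5.2512.
Solving (det = 14.8127): k = 0.61330, ln C = 0.20195.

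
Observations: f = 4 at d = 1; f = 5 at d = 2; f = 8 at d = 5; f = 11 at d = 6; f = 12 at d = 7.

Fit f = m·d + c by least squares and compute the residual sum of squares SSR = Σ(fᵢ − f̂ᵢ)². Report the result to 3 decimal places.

With design matrix X, XᵀX = [[115, 21]; [21, 5]] and Xᵀf = [204, 40]ᵀ.
Determinant 115·5 − 21² = 134.
m = (204·5 − 21·40)/134 = 90/67; c = (115·40 − 21·204)/134 = 158/67.
Residuals: 20/67, -3/67, -72/67, 39/67, 16/67; SSR = 110/67.

SSR = 1.642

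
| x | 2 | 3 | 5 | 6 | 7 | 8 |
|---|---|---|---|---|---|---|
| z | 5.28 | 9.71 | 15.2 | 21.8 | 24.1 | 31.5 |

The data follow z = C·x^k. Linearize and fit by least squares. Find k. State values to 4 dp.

Linearized form: ln z = k·ln x + ln C. From the 6 transformed points,
AᵀA = [[15.5987, 9.2183]; [9.2183, 6]], rhs = [26.9188, 16.3725]ᵀ  (here Σln x = 9.2183, Σ(ln x)² = 15.5987, Σln z = 16.3725, Σln x·ln z = 26.9188).
Solving (det = 8.6152): k = 1.22878, ln C = 0.84087.

k = 1.2288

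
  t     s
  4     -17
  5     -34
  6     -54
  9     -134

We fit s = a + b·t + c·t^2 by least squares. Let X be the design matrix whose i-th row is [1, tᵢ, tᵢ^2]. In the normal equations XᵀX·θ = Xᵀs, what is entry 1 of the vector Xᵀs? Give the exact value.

Entry 1 ↔ basis 1, so (Xᵀs)_{1} = Σᵢ sᵢ = (1)·(-17) + (1)·(-34) + (1)·(-54) + (1)·(-134) = -239.

-239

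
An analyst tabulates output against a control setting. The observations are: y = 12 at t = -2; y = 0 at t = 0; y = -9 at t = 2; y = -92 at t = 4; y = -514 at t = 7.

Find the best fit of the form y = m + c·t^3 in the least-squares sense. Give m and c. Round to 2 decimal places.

Compute the Gram sums: Σ1 = 5, Σt^3 = 407, Σt^3·t^3 = 121873.
Right-hand side: Σy = -603, Σt^3·y = -182358.
det = 5·121873 − 407² = 443716.
m = ((-603)·121873 − 407·(-182358))/443716 = 13779/8372; c = (5·(-182358) − 407·(-603))/443716 = -12573/8372.

m = 1.65, c = -1.50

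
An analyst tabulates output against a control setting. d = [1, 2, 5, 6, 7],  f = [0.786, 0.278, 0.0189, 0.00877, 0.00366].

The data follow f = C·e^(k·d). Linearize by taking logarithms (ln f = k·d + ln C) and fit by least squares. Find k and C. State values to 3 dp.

With ln fᵢ as the transformed response and dᵢ as the regressor:
Σd = 21.0000, Σ(d)² = 115.0000, Σln f = -15.8362, Σd·ln f = -90.3346.
Equations: 115.0000·k + 21.0000·ln C = -90.3346;  21.0000·k + 5·ln C = -15.8362.
Solving (det = 134.0000): k = -0.88890, ln C = 0.56611, so C = exp(0.56611) = 1.76141.

k = -0.889, C = 1.761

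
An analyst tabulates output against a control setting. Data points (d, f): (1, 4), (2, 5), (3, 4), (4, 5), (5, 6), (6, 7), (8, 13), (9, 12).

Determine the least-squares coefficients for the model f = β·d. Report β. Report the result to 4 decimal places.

Setting ∂/∂β … = 0 gives: 236·β = 330.
Hence β = 330 / 236 ≈ 1.39831.

β = 1.3983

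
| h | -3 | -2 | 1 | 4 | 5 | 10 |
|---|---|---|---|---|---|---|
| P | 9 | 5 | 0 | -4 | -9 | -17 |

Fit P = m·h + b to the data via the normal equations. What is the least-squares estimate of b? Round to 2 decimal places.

b = 2.18

The normal system AᵀA·[m, b]ᵀ = AᵀP is [[155, 15]; [15, 6]]·[m, b]ᵀ = [-268, -16]ᵀ.
Determinant 155·6 − 15² = 705.
m = ((-268)·6 − 15·(-16))/705 = -456/235; b = (155·(-16) − 15·(-268))/705 = 308/141.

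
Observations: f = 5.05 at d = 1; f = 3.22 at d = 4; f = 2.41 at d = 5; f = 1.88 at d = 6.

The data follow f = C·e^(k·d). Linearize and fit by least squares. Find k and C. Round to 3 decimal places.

k = -0.194, C = 6.366

Taking logs, ln f = k·d + ln C, so regress ln f on d.
Σd = 16.0000, Σ(d)² = 78.0000, Σln f = 4.2997, Σd·ln f = 14.4827.
Equations: 78.0000·k + 16.0000·ln C = 14.4827;  16.0000·k + 4·ln C = 4.2997.
Δ = 78.0000·4 − (16.0000)² = 56.0000; k = (14.4827·4 − 16.0000·4.2997)/56.0000 = -0.19400, ln C = (78.0000·4.2997 − 16.0000·14.4827)/56.0000 = 1.85092, so C = exp(1.85092) = 6.36564.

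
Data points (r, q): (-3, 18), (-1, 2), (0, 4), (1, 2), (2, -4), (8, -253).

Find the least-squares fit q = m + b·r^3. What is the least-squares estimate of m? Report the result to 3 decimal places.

The normal system XᵀX·[m, b]ᵀ = Xᵀq is [[6, 493]; [493, 262939]]·[m, b]ᵀ = [-231, -130054]ᵀ.
Determinant 6·262939 − 493² = 1334585.
m = ((-231)·262939 − 493·(-130054))/1334585 = 198689/78505; b = (6·(-130054) − 493·(-231))/1334585 = -666441/1334585.

m = 2.531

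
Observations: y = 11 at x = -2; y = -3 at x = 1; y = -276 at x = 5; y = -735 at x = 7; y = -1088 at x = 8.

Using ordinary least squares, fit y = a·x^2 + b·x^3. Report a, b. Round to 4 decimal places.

Setting ∂/∂a … = 0 gives: 7139·a + 52669·b = -112506;  52669·a + 395483·b = -843752.
Determinant 7139·395483 − 52669² = 49329576.
a = ((-112506)·395483 − 52669·(-843752))/49329576 = -27318155/24664788; b = (7139·(-843752) − 52669·(-112506))/49329576 = -48983507/24664788.

a = -1.1076, b = -1.9860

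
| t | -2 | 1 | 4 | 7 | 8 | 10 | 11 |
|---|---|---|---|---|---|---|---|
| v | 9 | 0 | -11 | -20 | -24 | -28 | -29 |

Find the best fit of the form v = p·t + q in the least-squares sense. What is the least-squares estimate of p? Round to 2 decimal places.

Normal-equation sums: Σt·t = 355, Σt = 39, Σ1 = 7.
For Aᵀv: Σt·v = -993, Σv = -103.
Determinant 355·7 − 39² = 964.
p = ((-993)·7 − 39·(-103))/964 = -1467/482; q = (355·(-103) − 39·(-993))/964 = 1081/482.

p = -3.04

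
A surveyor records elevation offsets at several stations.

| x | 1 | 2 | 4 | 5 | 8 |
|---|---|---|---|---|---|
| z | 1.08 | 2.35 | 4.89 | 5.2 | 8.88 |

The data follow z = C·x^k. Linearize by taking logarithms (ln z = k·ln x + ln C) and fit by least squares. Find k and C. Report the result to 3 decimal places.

k = 0.999, C = 1.124

Let Y = ln z. Fitting Y = k·ln x + ln C by least squares:
Σln x = 5.7683, Σ(ln x)² = 9.3166, Σln z = 6.3510, Σln x·ln z = 9.9871.
Equations: 9.3166·k + 5.7683·ln C = 9.9871;  5.7683·k + 5·ln C = 6.3510.
Δ = 9.3166·5 − (5.7683)² = 13.3096; k = (9.9871·5 − 5.7683·6.3510)/13.3096 = 0.99931, ln C = (9.3166·6.3510 − 5.7683·9.9871)/13.3096 = 0.11733, so C = exp(0.11733) = 1.12450.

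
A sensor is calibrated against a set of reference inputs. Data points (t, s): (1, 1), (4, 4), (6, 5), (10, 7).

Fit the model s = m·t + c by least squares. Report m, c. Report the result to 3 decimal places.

Entries of AᵀA: Σt·t = 153, Σt = 21, Σ1 = 4.
And Σt·s = 117, Σs = 17.
So AᵀA·[m, c]ᵀ = Aᵀs: [[153, 21]; [21, 4]]·[m, c]ᵀ = [117, 17]ᵀ.
Determinant 153·4 − 21² = 171.
m = (117·4 − 21·17)/171 = 37/57; c = (153·17 − 21·117)/171 = 16/19.

m = 0.649, c = 0.842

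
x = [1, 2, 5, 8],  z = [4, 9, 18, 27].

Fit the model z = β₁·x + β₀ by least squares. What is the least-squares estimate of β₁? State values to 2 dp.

Entries of AᵀA: Σx·x = 94, Σx = 16, Σ1 = 4.
For Aᵀz: Σx·z = 328, Σz = 58.
AᵀA·[β₁, β₀]ᵀ = Aᵀz becomes [[94, 16]; [16, 4]]·[β₁, β₀]ᵀ = [328, 58]ᵀ.
Eliminating β₀: 4·(row 1) − 16·(row 2) gives 120·β₁ = 4·328 − 16·58 = 384, so β₁ = 16/5.
Then β₀ = (58 − 16·(16/5))/4 = 17/10.

β₁ = 3.20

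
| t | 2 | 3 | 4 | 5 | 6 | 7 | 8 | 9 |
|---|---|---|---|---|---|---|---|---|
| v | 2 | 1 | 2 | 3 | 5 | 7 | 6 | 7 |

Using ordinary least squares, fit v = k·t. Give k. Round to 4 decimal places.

k = 0.7746

Normal-equation sums: Σt·t = 284.
For Aᵀv: Σt·v = 220.
k = 220/284 = 0.774648.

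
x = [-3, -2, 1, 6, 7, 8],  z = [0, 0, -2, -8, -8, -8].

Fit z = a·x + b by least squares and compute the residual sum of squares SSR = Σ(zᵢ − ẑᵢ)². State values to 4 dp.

SSR = 2.5196

Compute the Gram sums: Σx·x = 163, Σx = 17, Σ1 = 6.
Moment sums: Σx·z = -170, Σz = -26.
Determinant 163·6 − 17² = 689.
a = ((-170)·6 − 17·(-26))/689 = -578/689; b = (163·(-26) − 17·(-170))/689 = -1348/689.
Residuals: -386/689, 192/689, 548/689, -696/689, -118/689, 460/689; SSR = 1736/689.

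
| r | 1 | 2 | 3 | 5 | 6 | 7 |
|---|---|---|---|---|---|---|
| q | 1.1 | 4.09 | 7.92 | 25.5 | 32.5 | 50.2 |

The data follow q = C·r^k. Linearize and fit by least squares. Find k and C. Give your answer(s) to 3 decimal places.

k = 1.947, C = 1.053

Linearized form: ln q = k·ln r + ln C. From the 6 transformed points,
Sums: Σln r = 7.1389, Σ(ln r)² = 11.2747, Σln q = 14.2092, Σln r·ln q = 22.3200.
Normal system: [[11.2747, 7.1389]; [7.1389, 6]]·[k, ln C]ᵀ = [22.3200, 14.2092]ᵀ.
Δ = 11.2747·6 − (7.1389)² = 16.6845; k = (22.3200·6 − 7.1389·14.2092)/16.6845 = 1.94686, ln C = (11.2747·14.2092 − 7.1389·22.3200)/16.6845 = 0.05180, so C = exp(0.05180) = 1.05316.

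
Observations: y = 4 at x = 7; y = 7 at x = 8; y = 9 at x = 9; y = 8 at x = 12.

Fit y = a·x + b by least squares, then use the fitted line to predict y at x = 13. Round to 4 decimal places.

Compute the Gram sums: Σx·x = 338, Σx = 36, Σ1 = 4.
Right-hand side: Σx·y = 261, Σy = 28.
det = 338·4 − 36² = 56.
a = (261·4 − 36·28)/56 = 9/14; b = (338·28 − 36·261)/56 = 17/14.
At x = 13: ŷ = (9/14)·(13) + (17/14)·(1) = 67/7.

ŷ = 9.5714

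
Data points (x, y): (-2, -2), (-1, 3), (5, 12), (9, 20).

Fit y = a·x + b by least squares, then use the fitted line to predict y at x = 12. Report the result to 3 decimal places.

From the data, Σx·x = 111, Σx = 11, Σ1 = 4.
And Σx·y = 241, Σy = 33.
Determinant 111·4 − 11² = 323.
a = (241·4 − 11·33)/323 = 601/323; b = (111·33 − 11·241)/323 = 1012/323.
At x = 12: ŷ = (601/323)·(12) + (1012/323)·(1) = 8224/323.

ŷ = 25.461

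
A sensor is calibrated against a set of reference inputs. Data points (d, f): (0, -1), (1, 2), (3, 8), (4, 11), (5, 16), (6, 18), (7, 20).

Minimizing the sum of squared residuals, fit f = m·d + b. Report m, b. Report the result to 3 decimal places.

m = 3.123, b = -1.029

With design matrix A, AᵀA = [[136, 26]; [26, 7]] and Aᵀf = [398, 74]ᵀ.
Eliminating b: 7·(row 1) − 26·(row 2) gives 276·m = 7·398 − 26·74 = 862, so m = 431/138.
Then b = (74 − 26·(431/138))/7 = -71/69.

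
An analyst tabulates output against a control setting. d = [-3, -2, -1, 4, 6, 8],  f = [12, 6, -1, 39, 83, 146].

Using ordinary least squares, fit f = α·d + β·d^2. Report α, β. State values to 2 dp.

From the data, Σd·d = 130, Σd·d^2 = 756, Σd^2·d^2 = 5746.
For Aᵀf: Σd·f = 1775, Σd^2·f = 13087.
Normal equations: [[130, 756]; [756, 5746]]·[α, β]ᵀ = [1775, 13087]ᵀ.
Δ = 130·5746 − 756² = 175444.
α = (1775·5746 − 756·13087)/175444 = 152689/87722; β = (130·13087 − 756·1775)/175444 = 179705/87722.

α = 1.74, β = 2.05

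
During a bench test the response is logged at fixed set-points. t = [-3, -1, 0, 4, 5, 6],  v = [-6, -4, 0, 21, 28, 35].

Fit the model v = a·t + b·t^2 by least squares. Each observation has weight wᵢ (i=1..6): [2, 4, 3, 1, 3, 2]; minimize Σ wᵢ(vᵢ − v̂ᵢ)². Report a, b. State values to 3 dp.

a = 3.463, b = 0.412

Compute the Gram sums: Σwᵢ·t·t = 185, Σwᵢ·t·t^2 = 813, Σwᵢ·t^2·t^2 = 4889.
Moment sums: Σwᵢ·t·v = 976, Σwᵢ·t^2·v = 4832.
Normal equations: [[185, 813]; [813, 4889]]·[a, b]ᵀ = [976, 4832]ᵀ.
Eliminating b: 4889·(row 1) − 813·(row 2) gives 243496·a = 4889·976 − 813·4832 = 843248, so a = 105406/30437.
Then b = (4832 − 813·(105406/30437))/4889 = 12554/30437.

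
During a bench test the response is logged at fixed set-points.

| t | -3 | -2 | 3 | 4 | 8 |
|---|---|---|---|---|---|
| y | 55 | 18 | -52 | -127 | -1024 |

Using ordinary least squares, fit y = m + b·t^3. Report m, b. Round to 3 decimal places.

m = 1.539, b = -2.003

AᵀA·[m, b]ᵀ = Aᵀy reads: 5·m + 568·b = -1130;  568·m + 267762·b = -535449.
(Σ1 = 5, Σt^3 = 568, Σt^3·t^3 = 267762, Σy = -1130, Σt^3·y = -535449.)
Δ = 5·267762 − 568² = 1016186.
m = ((-1130)·267762 − 568·(-535449))/1016186 = 781986/508093; b = (5·(-535449) − 568·(-1130))/1016186 = -2035405/1016186.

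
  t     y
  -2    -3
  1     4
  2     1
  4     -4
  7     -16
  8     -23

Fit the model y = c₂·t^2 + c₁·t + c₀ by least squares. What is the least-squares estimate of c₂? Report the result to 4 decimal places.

c₂ = -0.5076

Entries of MᵀM: Σt^2·t^2 = 6786, Σt^2·t = 920, Σt^2 = 138, Σt·t = 138, Σt = 20, Σ1 = 6.
And Σt^2·y = -2324, Σt·y = -300, Σy = -41.
MᵀM·[c₂, c₁, c₀]ᵀ = Mᵀy becomes [[6786, 920, 138]; [920, 138, 20]; [138, 20, 6]]·[c₂, c₁, c₀]ᵀ = [-2324, -300, -41]ᵀ.
Row-reducing yields c₂ = -11689/23028, c₁ = 3775/3838, c₀ = 35989/23028.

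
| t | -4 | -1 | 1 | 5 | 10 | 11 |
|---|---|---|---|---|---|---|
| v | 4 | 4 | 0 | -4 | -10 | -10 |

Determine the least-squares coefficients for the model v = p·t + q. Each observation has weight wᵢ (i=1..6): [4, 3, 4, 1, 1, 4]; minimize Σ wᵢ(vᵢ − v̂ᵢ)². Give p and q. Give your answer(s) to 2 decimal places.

p = -1.00, q = 1.07

With design matrix M, MᵀWM = [[680, 44]; [44, 17]] and MᵀWv = [-636, -26]ᵀ.
Eliminating q: 17·(row 1) − 44·(row 2) gives 9624·p = 17·(-636) − 44·(-26) = -9668, so p = -2417/2406.
Then q = ((-26) − 44·(-2417/2406))/17 = 1288/1203.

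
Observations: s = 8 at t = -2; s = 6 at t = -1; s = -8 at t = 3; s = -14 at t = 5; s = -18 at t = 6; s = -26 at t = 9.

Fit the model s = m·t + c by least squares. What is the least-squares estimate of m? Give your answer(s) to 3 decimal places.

Normal-equation sums: Σt·t = 156, Σt = 20, Σ1 = 6.
And Σt·s = -458, Σs = -52.
AᵀA·[m, c]ᵀ = Aᵀs becomes [[156, 20]; [20, 6]]·[m, c]ᵀ = [-458, -52]ᵀ.
det = 156·6 − 20² = 536.
m = ((-458)·6 − 20·(-52))/536 = -427/134; c = (156·(-52) − 20·(-458))/536 = 131/67.

m = -3.187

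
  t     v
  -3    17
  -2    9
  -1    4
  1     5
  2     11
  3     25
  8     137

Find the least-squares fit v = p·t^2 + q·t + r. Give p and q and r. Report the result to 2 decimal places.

p = 1.98, q = 1.00, r = 2.59

Forming XᵀX = [[4292, 512, 92]; [512, 92, 8]; [92, 8, 7]] and Xᵀv = [9235, 1125, 208]ᵀ gives XᵀX·[p, q, r]ᵀ = Xᵀv.
Row-reducing yields p = 310939/157332, q = 157991/157332, r = 4855/1873.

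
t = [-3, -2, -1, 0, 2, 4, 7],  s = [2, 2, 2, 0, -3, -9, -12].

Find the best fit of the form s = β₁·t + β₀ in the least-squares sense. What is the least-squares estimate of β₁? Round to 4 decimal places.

β₁ = -1.5789

From the data, Σt·t = 83, Σt = 7, Σ1 = 7.
For Xᵀs: Σt·s = -138, Σs = -18.
So XᵀX·[β₁, β₀]ᵀ = Xᵀs: [[83, 7]; [7, 7]]·[β₁, β₀]ᵀ = [-138, -18]ᵀ.
Eliminating β₀: 7·(row 1) − 7·(row 2) gives 532·β₁ = 7·(-138) − 7·(-18) = -840, so β₁ = -30/19.
Then β₀ = ((-18) − 7·(-30/19))/7 = -132/133.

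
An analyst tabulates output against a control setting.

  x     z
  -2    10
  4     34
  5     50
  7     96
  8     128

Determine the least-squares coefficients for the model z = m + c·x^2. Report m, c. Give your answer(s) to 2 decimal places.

The normal system MᵀM·[m, c]ᵀ = Mᵀz is [[5, 158]; [158, 7394]]·[m, c]ᵀ = [318, 14730]ᵀ.
Eliminating c: 7394·(row 1) − 158·(row 2) gives 12006·m = 7394·318 − 158·14730 = 23952, so m = 3992/2001.
Then c = (14730 − 158·(3992/2001))/7394 = 3901/2001.

m = 2.00, c = 1.95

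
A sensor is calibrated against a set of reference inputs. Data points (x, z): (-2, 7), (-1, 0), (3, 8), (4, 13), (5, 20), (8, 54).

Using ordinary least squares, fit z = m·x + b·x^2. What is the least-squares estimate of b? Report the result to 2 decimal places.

Forming MᵀM = [[119, 719]; [719, 5075]] and Mᵀz = [594, 4264]ᵀ gives MᵀM·[m, b]ᵀ = Mᵀz.
Determinant 119·5075 − 719² = 86964.
m = (594·5075 − 719·4264)/86964 = -25633/43482; b = (119·4264 − 719·594)/86964 = 40165/43482.

b = 0.92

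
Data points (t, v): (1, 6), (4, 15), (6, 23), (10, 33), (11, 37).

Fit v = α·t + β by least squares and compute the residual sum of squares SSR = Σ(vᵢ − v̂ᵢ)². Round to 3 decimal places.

SSR = 2.991

The normal equations are: 274·α + 32·β = 941;  32·α + 5·β = 114.
(Σt·t = 274, Σt = 32, Σ1 = 5, Σt·v = 941, Σv = 114.)
Determinant 274·5 − 32² = 346.
α = (941·5 − 32·114)/346 = 1057/346; β = (274·114 − 32·941)/346 = 562/173.
Residuals: -105/346, -81/173, 246/173, -138/173, 51/346; SSR = 1035/346.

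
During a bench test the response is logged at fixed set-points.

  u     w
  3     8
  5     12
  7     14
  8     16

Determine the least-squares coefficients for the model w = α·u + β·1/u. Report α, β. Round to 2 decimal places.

XᵀX·[α, β]ᵀ = Xᵀw reads: 147·α + 4·β = 310;  4·α + (132049/705600)·β = 136/15.
Eliminating β: (132049/705600)·(row 1) − 4·(row 2) gives (55249/4800)·α = (132049/705600)·310 − 4·(136/15) = 1534543/70560, so α = 15345430/8121603.
Then β = ((136/15) − 4·(15345430/8121603))/(132049/705600) = 445440/55249.

α = 1.89, β = 8.06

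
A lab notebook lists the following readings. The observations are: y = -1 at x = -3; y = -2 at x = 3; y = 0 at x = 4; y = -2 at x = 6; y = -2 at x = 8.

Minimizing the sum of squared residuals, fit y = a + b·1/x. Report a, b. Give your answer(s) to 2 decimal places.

a = -1.34, b = -0.59

Entries of AᵀA: Σ1 = 5, Σ1/x = 13/24, Σ1/x·1/x = 21/64.
Moment sums: Σy = -7, Σ1/x·y = -11/12.
AᵀA·[a, b]ᵀ = Aᵀy becomes [[5, 13/24]; [13/24, 21/64]]·[a, b]ᵀ = [-7, -11/12]ᵀ.
Determinant 5·(21/64) − (13/24)² = 97/72.
a = ((-7)·(21/64) − (13/24)·(-11/12))/(97/72) = -1037/776; b = (5·(-11/12) − (13/24)·(-7))/(97/72) = -57/97.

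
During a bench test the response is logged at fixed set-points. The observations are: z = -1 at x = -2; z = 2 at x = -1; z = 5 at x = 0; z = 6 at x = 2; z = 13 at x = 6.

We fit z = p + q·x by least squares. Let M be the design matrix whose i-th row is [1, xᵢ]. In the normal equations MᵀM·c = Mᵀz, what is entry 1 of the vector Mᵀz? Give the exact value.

Entry 1 ↔ basis 1, so (Mᵀz)_{1} = Σᵢ zᵢ = (1)·(-1) + (1)·(2) + (1)·(5) + (1)·(6) + (1)·(13) = 25.

25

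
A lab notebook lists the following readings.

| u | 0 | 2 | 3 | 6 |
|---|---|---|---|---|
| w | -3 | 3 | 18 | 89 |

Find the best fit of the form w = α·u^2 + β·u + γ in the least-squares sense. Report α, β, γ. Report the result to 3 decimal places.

XᵀX·[α, β, γ]ᵀ = Xᵀw reads: 1393·α + 251·β + 49·γ = 3378;  251·α + 49·β + 11·γ = 594;  49·α + 11·β + 4·γ = 107.
(Σu^2·u^2 = 1393, Σu^2·u = 251, Σu^2 = 49, Σu·u = 49, Σu = 11, Σ1 = 4, Σu^2·w = 3378, Σu·w = 594, Σw = 107.)
Inverting the 3×3 Gram matrix, [α, β, γ]ᵀ = [29/10, -299/150, -247/75]ᵀ.

α = 2.900, β = -1.993, γ = -3.293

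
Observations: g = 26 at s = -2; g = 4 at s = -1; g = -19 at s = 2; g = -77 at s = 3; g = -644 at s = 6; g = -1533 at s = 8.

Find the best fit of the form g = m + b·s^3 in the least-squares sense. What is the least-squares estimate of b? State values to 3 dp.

The normal equations are: 6·m + 754·b = -2243;  754·m + 309658·b = -926443.
det = 6·309658 − 754² = 1289432.
m = ((-2243)·309658 − 754·(-926443))/1289432 = 496891/161179; b = (6·(-926443) − 754·(-2243))/1289432 = -966859/322358.

b = -2.999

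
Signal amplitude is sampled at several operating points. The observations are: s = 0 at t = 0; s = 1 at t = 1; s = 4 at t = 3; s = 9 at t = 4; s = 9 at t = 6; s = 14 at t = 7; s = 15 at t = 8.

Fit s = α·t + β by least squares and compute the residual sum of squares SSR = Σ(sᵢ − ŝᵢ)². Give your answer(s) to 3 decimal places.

SSR = 10.544

The normal system AᵀA·[α, β]ᵀ = Aᵀs is [[175, 29]; [29, 7]]·[α, β]ᵀ = [321, 52]ᵀ.
Determinant 175·7 − 29² = 384.
α = (321·7 − 29·52)/384 = 739/384; β = (175·52 − 29·321)/384 = -209/384.
Residuals: 209/384, -73/192, -59/48, 709/384, -769/384, 103/96, 19/128; SSR = 4049/384.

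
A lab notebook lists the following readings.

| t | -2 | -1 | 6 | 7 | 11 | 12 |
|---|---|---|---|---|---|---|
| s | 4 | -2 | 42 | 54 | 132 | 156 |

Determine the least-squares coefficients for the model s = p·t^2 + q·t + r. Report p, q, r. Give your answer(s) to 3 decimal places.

Forming MᵀM = [[39091, 3609, 355]; [3609, 355, 33]; [355, 33, 6]] and Mᵀs = [42608, 3948, 386]ᵀ gives MᵀM·[p, q, r]ᵀ = Mᵀs.
Solving the 3×3 system (Gaussian elimination) gives p = 610387/591110, q = 390027/591110, r = -115818/295555.

p = 1.033, q = 0.660, r = -0.392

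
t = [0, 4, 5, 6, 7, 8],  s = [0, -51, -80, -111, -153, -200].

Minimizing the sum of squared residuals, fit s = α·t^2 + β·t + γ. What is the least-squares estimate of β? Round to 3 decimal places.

The normal equations are: 8674·α + 1260·β + 190·γ = -27109;  1260·α + 190·β + 30·γ = -3941;  190·α + 30·β + 6·γ = -595.
(Σt^2·t^2 = 8674, Σt^2·t = 1260, Σt^2 = 190, Σt·t = 190, Σt = 30, Σ1 = 6, Σt^2·s = -27109, Σt·s = -3941, Σs = -595.)
Row-reducing yields α = -4685/1529, β = -3083/7645, γ = -369/3058.

β = -0.403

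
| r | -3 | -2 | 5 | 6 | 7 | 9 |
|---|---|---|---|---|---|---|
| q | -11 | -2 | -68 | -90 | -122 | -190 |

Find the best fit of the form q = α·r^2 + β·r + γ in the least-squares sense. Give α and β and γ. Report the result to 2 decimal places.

α = -1.98, β = -3.15, γ = -1.61

The normal system AᵀA·[α, β, γ]ᵀ = Aᵀq is [[10980, 1378, 204]; [1378, 204, 22]; [204, 22, 6]]·[α, β, γ]ᵀ = [-26415, -3407, -483]ᵀ.
Solving the 3×3 system (Gaussian elimination) gives α = -20179/10186, β = -160197/50930, γ = -41023/25465.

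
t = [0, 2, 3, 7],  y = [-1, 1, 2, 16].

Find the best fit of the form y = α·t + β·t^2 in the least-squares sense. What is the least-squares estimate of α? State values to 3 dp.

Setting ∂/∂α … = 0 gives: 62·α + 378·β = 120;  378·α + 2498·β = 806.
det = 62·2498 − 378² = 11992.
α = (120·2498 − 378·806)/11992 = -1227/2998; β = (62·806 − 378·120)/11992 = 1153/2998.

α = -0.409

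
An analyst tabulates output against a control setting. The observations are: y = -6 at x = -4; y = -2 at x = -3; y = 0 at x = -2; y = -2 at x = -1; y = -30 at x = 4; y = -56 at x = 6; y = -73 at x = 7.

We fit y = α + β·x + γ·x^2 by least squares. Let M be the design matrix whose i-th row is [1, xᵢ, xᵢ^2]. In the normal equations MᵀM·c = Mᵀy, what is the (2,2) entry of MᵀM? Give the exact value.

Row 2 ↔ basis x, column 2 ↔ basis x, so (MᵀM)_{2,2} = Σᵢ (x)·(x) = (-4)·(-4) + (-3)·(-3) + (-2)·(-2) + (-1)·(-1) + (4)·(4) + (6)·(6) + (7)·(7) = 131.

131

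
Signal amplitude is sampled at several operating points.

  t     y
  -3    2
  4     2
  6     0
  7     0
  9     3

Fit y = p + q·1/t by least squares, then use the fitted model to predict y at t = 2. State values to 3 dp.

Sums needed: Σ1 = 5, Σ1/t = 85/252, Σ1/t·1/t = 14869/63504.
For Aᵀy: Σy = 7, Σ1/t·y = 1/6.
Eliminating q: (14869/63504)·(row 1) − (85/252)·(row 2) gives (4195/3969)·p = (14869/63504)·7 − (85/252)·(1/6) = 14359/9072, so p = 100513/67120.
Then q = ((1/6) − (85/252)·(100513/67120))/(14869/63504) = -4851/3356.
At t = 2: ŷ = (100513/67120)·(1) + (-4851/3356)·(1/2) = 52003/67120.

ŷ = 0.775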